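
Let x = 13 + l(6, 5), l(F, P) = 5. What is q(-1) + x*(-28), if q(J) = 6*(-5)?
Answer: -534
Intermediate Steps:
q(J) = -30
x = 18 (x = 13 + 5 = 18)
q(-1) + x*(-28) = -30 + 18*(-28) = -30 - 504 = -534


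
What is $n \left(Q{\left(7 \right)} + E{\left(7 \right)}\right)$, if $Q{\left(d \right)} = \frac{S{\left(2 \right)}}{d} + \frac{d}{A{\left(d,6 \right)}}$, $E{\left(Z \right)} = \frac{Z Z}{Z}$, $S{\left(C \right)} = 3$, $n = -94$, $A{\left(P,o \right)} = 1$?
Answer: $- \frac{9494}{7} \approx -1356.3$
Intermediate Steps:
$E{\left(Z \right)} = Z$ ($E{\left(Z \right)} = \frac{Z^{2}}{Z} = Z$)
$Q{\left(d \right)} = d + \frac{3}{d}$ ($Q{\left(d \right)} = \frac{3}{d} + \frac{d}{1} = \frac{3}{d} + d 1 = \frac{3}{d} + d = d + \frac{3}{d}$)
$n \left(Q{\left(7 \right)} + E{\left(7 \right)}\right) = - 94 \left(\left(7 + \frac{3}{7}\right) + 7\right) = - 94 \left(\frac{52}{7} + 7\right) = \left(-94\right) \frac{101}{7} = - \frac{9494}{7}$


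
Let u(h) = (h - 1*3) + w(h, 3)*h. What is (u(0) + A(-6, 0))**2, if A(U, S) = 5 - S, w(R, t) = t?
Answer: 4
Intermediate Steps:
u(h) = -3 + 4*h (u(h) = (h - 1*3) + 3*h = (h - 3) + 3*h = (-3 + h) + 3*h = -3 + 4*h)
(u(0) + A(-6, 0))**2 = ((-3 + 4*0) + (5 - 1*0))**2 = ((-3 + 0) + (5 + 0))**2 = (-3 + 5)**2 = 2**2 = 4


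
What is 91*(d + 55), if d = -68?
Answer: -1183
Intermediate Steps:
91*(d + 55) = 91*(-68 + 55) = 91*(-13) = -1183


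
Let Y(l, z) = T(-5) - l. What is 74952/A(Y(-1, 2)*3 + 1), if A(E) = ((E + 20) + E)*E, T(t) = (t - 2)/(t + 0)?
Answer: 936900/3731 ≈ 251.11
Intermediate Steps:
T(t) = (-2 + t)/t
Y(l, z) = 7/5 - l (Y(l, z) = (-2 - 5)/(-5) - l = -⅕*(-7) - l = 7/5 - l)
A(E) = E*(20 + 2*E) (A(E) = ((20 + E) + E)*E = (20 + 2*E)*E = E*(20 + 2*E))
74952/A(Y(-1, 2)*3 + 1) = 74952/((2*((7/5 - 1*(-1))*3 + 1)*(10 + ((7/5 - 1*(-1))*3 + 1)))) = 74952/((2*((7/5 + 1)*3 + 1)*(10 + ((7/5 + 1)*3 + 1)))) = 74952/((2*((12/5)*3 + 1)*(10 + ((12/5)*3 + 1)))) = 74952/((2*(36/5 + 1)*(10 + (36/5 + 1)))) = 74952/((2*(41/5)*(10 + 41/5))) = 74952/((2*(41/5)*(91/5))) = 74952/(7462/25) = 74952*(25/7462) = 936900/3731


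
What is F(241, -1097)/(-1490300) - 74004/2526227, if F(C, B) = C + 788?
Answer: -16126806969/537833728300 ≈ -0.029985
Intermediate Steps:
F(C, B) = 788 + C
F(241, -1097)/(-1490300) - 74004/2526227 = (788 + 241)/(-1490300) - 74004/2526227 = 1029*(-1/1490300) - 74004*1/2526227 = -147/212900 - 74004/2526227 = -16126806969/537833728300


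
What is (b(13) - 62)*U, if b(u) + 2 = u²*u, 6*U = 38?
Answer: 13509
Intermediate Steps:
U = 19/3 (U = (⅙)*38 = 19/3 ≈ 6.3333)
b(u) = -2 + u³ (b(u) = -2 + u²*u = -2 + u³)
(b(13) - 62)*U = ((-2 + 13³) - 62)*(19/3) = ((-2 + 2197) - 62)*(19/3) = (2195 - 62)*(19/3) = 2133*(19/3) = 13509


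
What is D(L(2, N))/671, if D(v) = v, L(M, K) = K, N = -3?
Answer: -3/671 ≈ -0.0044709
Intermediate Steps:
D(L(2, N))/671 = -3/671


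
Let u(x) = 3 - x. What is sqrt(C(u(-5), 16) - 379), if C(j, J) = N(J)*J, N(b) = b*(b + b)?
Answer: sqrt(7813) ≈ 88.391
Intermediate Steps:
N(b) = 2*b**2 (N(b) = b*(2*b) = 2*b**2)
C(j, J) = 2*J**3 (C(j, J) = (2*J**2)*J = 2*J**3)
sqrt(C(u(-5), 16) - 379) = sqrt(2*16**3 - 379) = sqrt(2*4096 - 379) = sqrt(8192 - 379) = sqrt(7813)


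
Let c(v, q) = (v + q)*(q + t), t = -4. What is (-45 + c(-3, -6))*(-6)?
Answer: -270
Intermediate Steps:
c(v, q) = (-4 + q)*(q + v) (c(v, q) = (v + q)*(q - 4) = (q + v)*(-4 + q) = (-4 + q)*(q + v))
(-45 + c(-3, -6))*(-6) = (-45 + ((-6)² - 4*(-6) - 4*(-3) - 6*(-3)))*(-6) = (-45 + (36 + 24 + 12 + 18))*(-6) = (-45 + 90)*(-6) = 45*(-6) = -270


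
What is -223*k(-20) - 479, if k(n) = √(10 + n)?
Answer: -479 - 223*I*√10 ≈ -479.0 - 705.19*I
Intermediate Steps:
-223*k(-20) - 479 = -223*√(10 - 20) - 479 = -223*I*√10 - 479 = -479 - 223*I*√10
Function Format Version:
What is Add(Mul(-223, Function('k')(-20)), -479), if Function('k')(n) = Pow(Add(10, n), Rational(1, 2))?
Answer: Add(-479, Mul(-223, I, Pow(10, Rational(1, 2)))) ≈ Add(-479.00, Mul(-705.19, I))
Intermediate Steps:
Add(Mul(-223, Function('k')(-20)), -479) = Add(Mul(-223, Pow(Add(10, -20), Rational(1, 2))), -479) = Add(Mul(-223, Pow(-10, Rational(1, 2))), -479) = Add(Mul(-223, Mul(I, Pow(10, Rational(1, 2)))), -479) = Add(Mul(-223, I, Pow(10, Rational(1, 2))), -479) = Add(-479, Mul(-223, I, Pow(10, Rational(1, 2))))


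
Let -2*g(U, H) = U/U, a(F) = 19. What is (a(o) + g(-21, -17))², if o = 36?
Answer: 1369/4 ≈ 342.25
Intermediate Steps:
g(U, H) = -½ (g(U, H) = -U/(2*U) = -½*1 = -½)
(a(o) + g(-21, -17))² = (19 - ½)² = (37/2)² = 1369/4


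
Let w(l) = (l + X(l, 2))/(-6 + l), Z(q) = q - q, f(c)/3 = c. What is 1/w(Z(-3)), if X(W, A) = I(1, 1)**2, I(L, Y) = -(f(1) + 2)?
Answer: -6/25 ≈ -0.24000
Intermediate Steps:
f(c) = 3*c
I(L, Y) = -5 (I(L, Y) = -(3*1 + 2) = -(3 + 2) = -1*5 = -5)
Z(q) = 0
X(W, A) = 25 (X(W, A) = (-5)**2 = 25)
w(l) = (25 + l)/(-6 + l) (w(l) = (l + 25)/(-6 + l) = (25 + l)/(-6 + l))
1/w(Z(-3)) = 1/((25 + 0)/(-6 + 0)) = 1/(25/(-6)) = 1/(-1/6*25) = 1/(-25/6) = -6/25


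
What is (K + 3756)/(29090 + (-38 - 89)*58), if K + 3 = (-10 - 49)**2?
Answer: 3617/10862 ≈ 0.33300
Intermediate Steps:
K = 3478 (K = -3 + (-10 - 49)**2 = -3 + (-59)**2 = -3 + 3481 = 3478)
(K + 3756)/(29090 + (-38 - 89)*58) = (3478 + 3756)/(29090 + (-38 - 89)*58) = 7234/(29090 - 127*58) = 7234/(29090 - 7366) = 7234/21724 = 7234*(1/21724) = 3617/10862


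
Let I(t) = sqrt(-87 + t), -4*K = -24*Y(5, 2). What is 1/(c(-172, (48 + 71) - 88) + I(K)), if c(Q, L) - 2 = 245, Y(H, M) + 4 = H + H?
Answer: 247/61060 - I*sqrt(51)/61060 ≈ 0.0040452 - 0.00011696*I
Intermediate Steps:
Y(H, M) = -4 + 2*H (Y(H, M) = -4 + (H + H) = -4 + 2*H)
c(Q, L) = 247 (c(Q, L) = 2 + 245 = 247)
K = 36 (K = -(-6)*(-4 + 2*5) = -(-6)*(-4 + 10) = -(-6)*6 = -1/4*(-144) = 36)
1/(c(-172, (48 + 71) - 88) + I(K)) = 1/(247 + sqrt(-87 + 36)) = 1/(247 + sqrt(-51)) = 1/(247 + I*sqrt(51))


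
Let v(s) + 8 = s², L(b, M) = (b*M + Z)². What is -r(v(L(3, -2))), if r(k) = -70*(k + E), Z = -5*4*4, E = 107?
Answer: 3829064050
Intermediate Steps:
Z = -80 (Z = -20*4 = -80)
L(b, M) = (-80 + M*b)² (L(b, M) = (b*M - 80)² = (M*b - 80)² = (-80 + M*b)²)
v(s) = -8 + s²
r(k) = -7490 - 70*k (r(k) = -70*(k + 107) = -70*(107 + k) = -7490 - 70*k)
-r(v(L(3, -2))) = -(-7490 - 70*(-8 + ((-80 - 2*3)²)²)) = -(-7490 - 70*(-8 + ((-80 - 6)²)²)) = -(-7490 - 70*(-8 + ((-86)²)²)) = -(-7490 - 70*(-8 + 7396²)) = -(-7490 - 70*(-8 + 54700816)) = -(-7490 - 70*54700808) = -(-7490 - 3829056560) = -1*(-3829064050) = 3829064050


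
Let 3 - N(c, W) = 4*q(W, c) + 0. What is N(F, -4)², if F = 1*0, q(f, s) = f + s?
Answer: 361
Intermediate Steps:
F = 0
N(c, W) = 3 - 4*W - 4*c (N(c, W) = 3 - (4*(W + c) + 0) = 3 - ((4*W + 4*c) + 0) = 3 - (4*W + 4*c) = 3 + (-4*W - 4*c) = 3 - 4*W - 4*c)
N(F, -4)² = (3 - 4*(-4) - 4*0)² = (3 + 16 + 0)² = 19² = 361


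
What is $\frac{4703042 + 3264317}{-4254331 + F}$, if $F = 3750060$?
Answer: $- \frac{7967359}{504271} \approx -15.8$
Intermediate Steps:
$\frac{4703042 + 3264317}{-4254331 + F} = \frac{4703042 + 3264317}{-4254331 + 3750060} = \frac{7967359}{-504271} = 7967359 \left(- \frac{1}{504271}\right) = - \frac{7967359}{504271}$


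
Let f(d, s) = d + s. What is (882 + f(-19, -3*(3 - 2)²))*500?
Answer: 430000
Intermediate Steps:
(882 + f(-19, -3*(3 - 2)²))*500 = (882 + (-19 - 3*(3 - 2)²))*500 = (882 + (-19 - 3*1²))*500 = (882 + (-19 - 3*1))*500 = (882 + (-19 - 3))*500 = (882 - 22)*500 = 860*500 = 430000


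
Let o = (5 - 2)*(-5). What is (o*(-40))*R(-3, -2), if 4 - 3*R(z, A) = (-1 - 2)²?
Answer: -1000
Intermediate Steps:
R(z, A) = -5/3 (R(z, A) = 4/3 - (-1 - 2)²/3 = 4/3 - ⅓*(-3)² = 4/3 - ⅓*9 = 4/3 - 3 = -5/3)
o = -15 (o = 3*(-5) = -15)
(o*(-40))*R(-3, -2) = -15*(-40)*(-5/3) = 600*(-5/3) = -1000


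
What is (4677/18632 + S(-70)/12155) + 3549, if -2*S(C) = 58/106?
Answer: 2505982881383/706059640 ≈ 3549.3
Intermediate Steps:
S(C) = -29/106
(4677/18632 + S(-70)/12155) + 3549 = (4677/18632 - 29/106/12155) + 3549 = (4677*(1/18632) - 29/106*1/12155) + 3549 = (4677/18632 - 29/1288430) + 3549 = 177219023/706059640 + 3549 = 2505982881383/706059640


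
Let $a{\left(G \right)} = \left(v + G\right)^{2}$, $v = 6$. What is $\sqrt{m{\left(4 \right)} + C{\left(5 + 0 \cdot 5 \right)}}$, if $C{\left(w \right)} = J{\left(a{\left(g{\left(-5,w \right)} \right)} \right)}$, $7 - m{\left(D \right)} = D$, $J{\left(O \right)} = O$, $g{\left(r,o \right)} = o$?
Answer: $2 \sqrt{31} \approx 11.136$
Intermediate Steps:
$a{\left(G \right)} = \left(6 + G\right)^{2}$
$m{\left(D \right)} = 7 - D$
$C{\left(w \right)} = \left(6 + w\right)^{2}$
$\sqrt{m{\left(4 \right)} + C{\left(5 + 0 \cdot 5 \right)}} = \sqrt{\left(7 - 4\right) + \left(6 + \left(5 + 0 \cdot 5\right)\right)^{2}} = \sqrt{\left(7 - 4\right) + \left(6 + \left(5 + 0\right)\right)^{2}} = \sqrt{3 + \left(6 + 5\right)^{2}} = \sqrt{3 + 11^{2}} = \sqrt{3 + 121} = \sqrt{124} = 2 \sqrt{31}$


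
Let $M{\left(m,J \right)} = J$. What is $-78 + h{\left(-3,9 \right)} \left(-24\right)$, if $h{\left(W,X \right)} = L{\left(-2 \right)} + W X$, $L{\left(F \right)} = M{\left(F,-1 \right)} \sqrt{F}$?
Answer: $570 + 24 i \sqrt{2} \approx 570.0 + 33.941 i$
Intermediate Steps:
$L{\left(F \right)} = - \sqrt{F}$
$h{\left(W,X \right)} = W X - i \sqrt{2}$ ($h{\left(W,X \right)} = - \sqrt{-2} + W X = - i \sqrt{2} + W X = W X - i \sqrt{2}$)
$-78 + h{\left(-3,9 \right)} \left(-24\right) = -78 + \left(\left(-3\right) 9 - i \sqrt{2}\right) \left(-24\right) = -78 + \left(-27 - i \sqrt{2}\right) \left(-24\right) = -78 + \left(648 + 24 i \sqrt{2}\right) = 570 + 24 i \sqrt{2}$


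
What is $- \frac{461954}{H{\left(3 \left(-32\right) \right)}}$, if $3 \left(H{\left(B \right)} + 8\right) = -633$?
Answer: $\frac{461954}{219} \approx 2109.4$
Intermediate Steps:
$H{\left(B \right)} = -219$ ($H{\left(B \right)} = -8 + \frac{1}{3} \left(-633\right) = -8 - 211 = -219$)
$- \frac{461954}{H{\left(3 \left(-32\right) \right)}} = - \frac{461954}{-219} = \left(-461954\right) \left(- \frac{1}{219}\right) = \frac{461954}{219}$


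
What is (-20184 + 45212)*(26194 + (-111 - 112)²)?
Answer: 1900200844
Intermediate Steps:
(-20184 + 45212)*(26194 + (-111 - 112)²) = 25028*(26194 + (-223)²) = 25028*(26194 + 49729) = 25028*75923 = 1900200844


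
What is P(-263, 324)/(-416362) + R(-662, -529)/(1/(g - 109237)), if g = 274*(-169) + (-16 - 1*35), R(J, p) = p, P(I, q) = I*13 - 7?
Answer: 17135216979619/208181 ≈ 8.2309e+7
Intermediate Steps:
P(I, q) = -7 + 13*I (P(I, q) = 13*I - 7 = -7 + 13*I)
g = -46357 (g = -46306 + (-16 - 35) = -46306 - 51 = -46357)
P(-263, 324)/(-416362) + R(-662, -529)/(1/(g - 109237)) = (-7 + 13*(-263))/(-416362) - 529/(1/(-46357 - 109237)) = (-7 - 3419)*(-1/416362) - 529/(1/(-155594)) = -3426*(-1/416362) - 529/(-1/155594) = 1713/208181 - 529*(-155594) = 1713/208181 + 82309226 = 17135216979619/208181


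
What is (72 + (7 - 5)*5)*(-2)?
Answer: -164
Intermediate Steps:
(72 + (7 - 5)*5)*(-2) = (72 + 2*5)*(-2) = (72 + 10)*(-2) = 82*(-2) = -164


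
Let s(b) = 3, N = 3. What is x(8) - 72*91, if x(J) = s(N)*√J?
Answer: -6552 + 6*√2 ≈ -6543.5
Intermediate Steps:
x(J) = 3*√J
x(8) - 72*91 = 3*√8 - 72*91 = 3*(2*√2) - 6552 = 6*√2 - 6552 = -6552 + 6*√2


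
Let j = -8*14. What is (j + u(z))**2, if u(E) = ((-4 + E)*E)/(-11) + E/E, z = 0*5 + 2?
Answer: 1481089/121 ≈ 12240.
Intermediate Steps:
z = 2 (z = 0 + 2 = 2)
u(E) = 1 - E*(-4 + E)/11 (u(E) = (E*(-4 + E))*(-1/11) + 1 = -E*(-4 + E)/11 + 1 = 1 - E*(-4 + E)/11)
j = -112
(j + u(z))**2 = (-112 + (1 - 1/11*2**2 + (4/11)*2))**2 = (-112 + (1 - 1/11*4 + 8/11))**2 = (-112 + (1 - 4/11 + 8/11))**2 = (-112 + 15/11)**2 = (-1217/11)**2 = 1481089/121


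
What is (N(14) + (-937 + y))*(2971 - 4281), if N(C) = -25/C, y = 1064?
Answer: -1148215/7 ≈ -1.6403e+5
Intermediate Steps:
(N(14) + (-937 + y))*(2971 - 4281) = (-25/14 + (-937 + 1064))*(2971 - 4281) = (-25*1/14 + 127)*(-1310) = (-25/14 + 127)*(-1310) = (1753/14)*(-1310) = -1148215/7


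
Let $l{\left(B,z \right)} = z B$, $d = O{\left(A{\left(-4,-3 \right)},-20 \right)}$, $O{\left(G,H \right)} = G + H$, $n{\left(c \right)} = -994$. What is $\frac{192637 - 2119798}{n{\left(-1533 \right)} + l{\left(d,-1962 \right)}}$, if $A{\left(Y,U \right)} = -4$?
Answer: $- \frac{1927161}{46094} \approx -41.809$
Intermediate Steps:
$d = -24$ ($d = -4 - 20 = -24$)
$l{\left(B,z \right)} = B z$
$\frac{192637 - 2119798}{n{\left(-1533 \right)} + l{\left(d,-1962 \right)}} = \frac{192637 - 2119798}{-994 - -47088} = - \frac{1927161}{-994 + 47088} = - \frac{1927161}{46094}$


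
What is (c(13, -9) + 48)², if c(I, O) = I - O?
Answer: 4900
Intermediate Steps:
(c(13, -9) + 48)² = ((13 - 1*(-9)) + 48)² = ((13 + 9) + 48)² = (22 + 48)² = 70² = 4900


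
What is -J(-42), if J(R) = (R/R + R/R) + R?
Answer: 40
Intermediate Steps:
J(R) = 2 + R (J(R) = (1 + 1) + R = 2 + R)
-J(-42) = -(2 - 42) = -1*(-40) = 40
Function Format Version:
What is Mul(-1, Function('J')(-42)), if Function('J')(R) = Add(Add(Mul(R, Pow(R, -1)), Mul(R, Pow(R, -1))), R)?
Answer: 40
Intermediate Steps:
Function('J')(R) = Add(2, R) (Function('J')(R) = Add(Add(1, 1), R) = Add(2, R))
Mul(-1, Function('J')(-42)) = Mul(-1, Add(2, -42)) = Mul(-1, -40) = 40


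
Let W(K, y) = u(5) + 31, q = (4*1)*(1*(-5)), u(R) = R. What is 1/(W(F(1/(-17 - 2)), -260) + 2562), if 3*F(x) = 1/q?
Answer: 1/2598 ≈ 0.00038491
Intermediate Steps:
q = -20 (q = 4*(-5) = -20)
F(x) = -1/60 (F(x) = (⅓)/(-20) = (⅓)*(-1/20) = -1/60)
W(K, y) = 36 (W(K, y) = 5 + 31 = 36)
1/(W(F(1/(-17 - 2)), -260) + 2562) = 1/(36 + 2562) = 1/2598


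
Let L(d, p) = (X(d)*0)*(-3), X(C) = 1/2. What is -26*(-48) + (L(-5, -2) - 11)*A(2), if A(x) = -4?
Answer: 1292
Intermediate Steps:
X(C) = ½
L(d, p) = 0 (L(d, p) = ((½)*0)*(-3) = 0*(-3) = 0)
-26*(-48) + (L(-5, -2) - 11)*A(2) = -26*(-48) + (0 - 11)*(-4) = 1248 - 11*(-4) = 1248 + 44 = 1292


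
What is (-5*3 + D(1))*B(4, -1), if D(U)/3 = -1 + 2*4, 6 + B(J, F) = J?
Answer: -12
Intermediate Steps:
B(J, F) = -6 + J
D(U) = 21 (D(U) = 3*(-1 + 2*4) = 3*(-1 + 8) = 3*7 = 21)
(-5*3 + D(1))*B(4, -1) = (-5*3 + 21)*(-6 + 4) = (-15 + 21)*(-2) = 6*(-2) = -12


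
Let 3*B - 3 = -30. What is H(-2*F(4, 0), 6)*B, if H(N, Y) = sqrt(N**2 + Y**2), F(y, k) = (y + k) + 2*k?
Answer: -90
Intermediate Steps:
B = -9 (B = 1 + (1/3)*(-30) = 1 - 10 = -9)
F(y, k) = y + 3*k (F(y, k) = (k + y) + 2*k = y + 3*k)
H(-2*F(4, 0), 6)*B = sqrt((-2*(4 + 3*0))**2 + 6**2)*(-9) = sqrt((-2*(4 + 0))**2 + 36)*(-9) = sqrt((-2*4)**2 + 36)*(-9) = sqrt((-8)**2 + 36)*(-9) = sqrt(64 + 36)*(-9) = sqrt(100)*(-9) = 10*(-9) = -90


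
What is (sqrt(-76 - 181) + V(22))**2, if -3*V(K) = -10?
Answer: -2213/9 + 20*I*sqrt(257)/3 ≈ -245.89 + 106.87*I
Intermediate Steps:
V(K) = 10/3 (V(K) = -1/3*(-10) = 10/3)
(sqrt(-76 - 181) + V(22))**2 = (sqrt(-76 - 181) + 10/3)**2 = (sqrt(-257) + 10/3)**2 = (I*sqrt(257) + 10/3)**2 = (10/3 + I*sqrt(257))**2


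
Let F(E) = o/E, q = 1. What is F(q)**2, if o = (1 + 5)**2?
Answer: 1296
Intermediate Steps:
o = 36 (o = 6**2 = 36)
F(E) = 36/E
F(q)**2 = (36/1)**2 = (36*1)**2 = 36**2 = 1296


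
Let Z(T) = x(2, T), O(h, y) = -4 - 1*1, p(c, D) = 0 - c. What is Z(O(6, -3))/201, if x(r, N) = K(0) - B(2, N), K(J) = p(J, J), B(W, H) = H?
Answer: 5/201 ≈ 0.024876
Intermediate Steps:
p(c, D) = -c
O(h, y) = -5 (O(h, y) = -4 - 1 = -5)
K(J) = -J
x(r, N) = -N (x(r, N) = -1*0 - N = 0 - N = -N)
Z(T) = -T
Z(O(6, -3))/201 = -1*(-5)/201 = 5*(1/201) = 5/201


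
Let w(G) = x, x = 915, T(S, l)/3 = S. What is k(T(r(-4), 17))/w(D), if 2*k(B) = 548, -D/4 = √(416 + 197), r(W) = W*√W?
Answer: 274/915 ≈ 0.29945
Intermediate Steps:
r(W) = W^(3/2)
T(S, l) = 3*S
D = -4*√613 (D = -4*√(416 + 197) = -4*√613 ≈ -99.035)
k(B) = 274 (k(B) = (½)*548 = 274)
w(G) = 915
k(T(r(-4), 17))/w(D) = 274/915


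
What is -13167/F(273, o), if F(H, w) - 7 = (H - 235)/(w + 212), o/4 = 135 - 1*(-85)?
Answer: -7189182/3841 ≈ -1871.7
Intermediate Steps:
o = 880 (o = 4*(135 - 1*(-85)) = 4*(135 + 85) = 4*220 = 880)
F(H, w) = 7 + (-235 + H)/(212 + w) (F(H, w) = 7 + (H - 235)/(w + 212) = 7 + (-235 + H)/(212 + w))
-13167/F(273, o) = -13167*(212 + 880)/(1249 + 273 + 7*880) = -13167*1092/(1249 + 273 + 6160) = -13167/((1/1092)*7682) = -13167/3841/546 = -13167*546/3841 = -7189182/3841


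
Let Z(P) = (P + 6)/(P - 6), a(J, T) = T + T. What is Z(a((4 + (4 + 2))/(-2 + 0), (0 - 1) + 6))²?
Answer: 16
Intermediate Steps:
a(J, T) = 2*T
Z(P) = (6 + P)/(-6 + P)
Z(a((4 + (4 + 2))/(-2 + 0), (0 - 1) + 6))² = ((6 + 2*((0 - 1) + 6))/(-6 + 2*((0 - 1) + 6)))² = ((6 + 2*(-1 + 6))/(-6 + 2*(-1 + 6)))² = ((6 + 2*5)/(-6 + 2*5))² = ((6 + 10)/(-6 + 10))² = (16/4)² = ((¼)*16)² = 4² = 16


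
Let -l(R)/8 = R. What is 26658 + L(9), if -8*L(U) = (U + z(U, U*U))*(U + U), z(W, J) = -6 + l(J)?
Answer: 112437/4 ≈ 28109.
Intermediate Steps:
l(R) = -8*R
z(W, J) = -6 - 8*J
L(U) = -U*(-6 + U - 8*U²)/4 (L(U) = -(U + (-6 - 8*U*U))*(U + U)/8 = -(U + (-6 - 8*U²))*2*U/8 = -(-6 + U - 8*U²)*2*U/8 = -U*(-6 + U - 8*U²)/4)
26658 + L(9) = 26658 + (¼)*9*(6 - 1*9 + 8*9²) = 26658 + (¼)*9*(6 - 9 + 8*81) = 26658 + (¼)*9*(6 - 9 + 648) = 26658 + (¼)*9*645 = 26658 + 5805/4 = 112437/4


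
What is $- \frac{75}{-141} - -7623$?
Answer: $\frac{358306}{47} \approx 7623.5$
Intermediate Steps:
$- \frac{75}{-141} - -7623 = \left(-75\right) \left(- \frac{1}{141}\right) + 7623 = \frac{25}{47} + 7623 = \frac{358306}{47}$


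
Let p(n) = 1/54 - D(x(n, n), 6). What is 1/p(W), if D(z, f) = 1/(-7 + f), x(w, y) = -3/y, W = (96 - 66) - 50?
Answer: 54/55 ≈ 0.98182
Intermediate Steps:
W = -20 (W = 30 - 50 = -20)
p(n) = 55/54 (p(n) = 1/54 - 1/(-7 + 6) = 1/54 - 1/(-1) = 1/54 - 1*(-1) = 1/54 + 1 = 55/54)
1/p(W) = 1/(55/54) = 54/55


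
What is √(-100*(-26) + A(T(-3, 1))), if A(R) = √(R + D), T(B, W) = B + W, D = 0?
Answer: √(2600 + I*√2) ≈ 50.99 + 0.0139*I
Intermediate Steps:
A(R) = √R (A(R) = √(R + 0) = √R)
√(-100*(-26) + A(T(-3, 1))) = √(-100*(-26) + √(-3 + 1)) = √(2600 + √(-2)) = √(2600 + I*√2)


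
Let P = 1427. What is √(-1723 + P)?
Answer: 2*I*√74 ≈ 17.205*I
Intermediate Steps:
√(-1723 + P) = √(-1723 + 1427) = √(-296) = 2*I*√74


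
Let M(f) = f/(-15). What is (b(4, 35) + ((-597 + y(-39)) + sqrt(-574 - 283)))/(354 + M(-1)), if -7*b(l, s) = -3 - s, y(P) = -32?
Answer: -65475/37177 + 15*I*sqrt(857)/5311 ≈ -1.7612 + 0.082681*I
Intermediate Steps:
M(f) = -f/15 (M(f) = f*(-1/15) = -f/15)
b(l, s) = 3/7 + s/7 (b(l, s) = -(-3 - s)/7 = 3/7 + s/7)
(b(4, 35) + ((-597 + y(-39)) + sqrt(-574 - 283)))/(354 + M(-1)) = ((3/7 + (1/7)*35) + ((-597 - 32) + sqrt(-574 - 283)))/(354 - 1/15*(-1)) = ((3/7 + 5) + (-629 + sqrt(-857)))/(354 + 1/15) = (38/7 + (-629 + I*sqrt(857)))/(5311/15) = (-4365/7 + I*sqrt(857))*(15/5311) = -65475/37177 + 15*I*sqrt(857)/5311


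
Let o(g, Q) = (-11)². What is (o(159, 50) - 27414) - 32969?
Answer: -60262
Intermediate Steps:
o(g, Q) = 121
(o(159, 50) - 27414) - 32969 = (121 - 27414) - 32969 = -27293 - 32969 = -60262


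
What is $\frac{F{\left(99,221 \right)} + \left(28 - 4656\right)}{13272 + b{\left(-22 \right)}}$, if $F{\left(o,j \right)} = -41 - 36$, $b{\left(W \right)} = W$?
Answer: $- \frac{941}{2650} \approx -0.35509$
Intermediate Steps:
$F{\left(o,j \right)} = -77$ ($F{\left(o,j \right)} = -41 - 36 = -77$)
$\frac{F{\left(99,221 \right)} + \left(28 - 4656\right)}{13272 + b{\left(-22 \right)}} = \frac{-77 + \left(28 - 4656\right)}{13272 - 22} = \frac{-77 + \left(28 - 4656\right)}{13250} = \left(-77 - 4628\right) \frac{1}{13250} = \left(-4705\right) \frac{1}{13250} = - \frac{941}{2650}$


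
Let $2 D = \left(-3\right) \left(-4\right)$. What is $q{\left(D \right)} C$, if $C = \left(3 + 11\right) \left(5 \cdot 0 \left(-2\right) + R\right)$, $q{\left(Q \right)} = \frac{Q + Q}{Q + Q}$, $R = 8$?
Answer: $112$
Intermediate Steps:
$D = 6$ ($D = \frac{\left(-3\right) \left(-4\right)}{2} = \frac{1}{2} \cdot 12 = 6$)
$q{\left(Q \right)} = 1$ ($q{\left(Q \right)} = \frac{2 Q}{2 Q} = 2 Q \frac{1}{2 Q} = 1$)
$C = 112$ ($C = \left(3 + 11\right) \left(5 \cdot 0 \left(-2\right) + 8\right) = 14 \left(0 \left(-2\right) + 8\right) = 14 \left(0 + 8\right) = 14 \cdot 8 = 112$)
$q{\left(D \right)} C = 1 \cdot 112 = 112$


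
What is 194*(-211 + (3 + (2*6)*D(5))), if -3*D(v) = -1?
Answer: -39576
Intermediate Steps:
D(v) = ⅓ (D(v) = -⅓*(-1) = ⅓)
194*(-211 + (3 + (2*6)*D(5))) = 194*(-211 + (3 + (2*6)*(⅓))) = 194*(-211 + (3 + 12*(⅓))) = 194*(-211 + (3 + 4)) = 194*(-211 + 7) = 194*(-204) = -39576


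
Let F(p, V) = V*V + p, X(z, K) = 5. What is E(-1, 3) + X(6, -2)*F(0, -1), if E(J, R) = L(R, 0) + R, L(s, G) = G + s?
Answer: 11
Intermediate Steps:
F(p, V) = p + V² (F(p, V) = V² + p = p + V²)
E(J, R) = 2*R (E(J, R) = (0 + R) + R = R + R = 2*R)
E(-1, 3) + X(6, -2)*F(0, -1) = 2*3 + 5*(0 + (-1)²) = 6 + 5*(0 + 1) = 6 + 5*1 = 6 + 5 = 11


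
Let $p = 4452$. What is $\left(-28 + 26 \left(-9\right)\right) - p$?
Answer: $-4714$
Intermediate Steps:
$\left(-28 + 26 \left(-9\right)\right) - p = \left(-28 + 26 \left(-9\right)\right) - 4452 = \left(-28 - 234\right) - 4452 = -262 - 4452 = -4714$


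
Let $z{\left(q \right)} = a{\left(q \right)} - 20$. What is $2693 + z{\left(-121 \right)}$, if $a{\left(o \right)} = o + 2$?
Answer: $2554$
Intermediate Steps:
$a{\left(o \right)} = 2 + o$
$z{\left(q \right)} = -18 + q$ ($z{\left(q \right)} = \left(2 + q\right) - 20 = -18 + q$)
$2693 + z{\left(-121 \right)} = 2693 - 139 = 2554$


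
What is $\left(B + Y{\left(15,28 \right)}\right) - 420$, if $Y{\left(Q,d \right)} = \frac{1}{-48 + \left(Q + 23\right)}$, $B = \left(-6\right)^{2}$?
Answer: $- \frac{3841}{10} \approx -384.1$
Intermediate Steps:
$B = 36$
$Y{\left(Q,d \right)} = \frac{1}{-25 + Q}$ ($Y{\left(Q,d \right)} = \frac{1}{-48 + \left(23 + Q\right)} = \frac{1}{-25 + Q}$)
$\left(B + Y{\left(15,28 \right)}\right) - 420 = \left(36 + \frac{1}{-25 + 15}\right) - 420 = \left(36 + \frac{1}{-10}\right) - 420 = \left(36 - \frac{1}{10}\right) - 420 = \frac{359}{10} - 420 = - \frac{3841}{10}$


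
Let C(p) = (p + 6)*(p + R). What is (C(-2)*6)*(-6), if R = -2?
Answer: 576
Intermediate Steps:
C(p) = (-2 + p)*(6 + p) (C(p) = (p + 6)*(p - 2) = (6 + p)*(-2 + p) = (-2 + p)*(6 + p))
(C(-2)*6)*(-6) = ((-12 + (-2)² + 4*(-2))*6)*(-6) = ((-12 + 4 - 8)*6)*(-6) = -16*6*(-6) = -96*(-6) = 576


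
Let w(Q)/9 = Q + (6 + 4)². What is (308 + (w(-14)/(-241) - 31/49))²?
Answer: 12900847650625/139452481 ≈ 92511.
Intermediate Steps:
w(Q) = 900 + 9*Q (w(Q) = 9*(Q + (6 + 4)²) = 9*(Q + 10²) = 9*(Q + 100) = 9*(100 + Q) = 900 + 9*Q)
(308 + (w(-14)/(-241) - 31/49))² = (308 + ((900 + 9*(-14))/(-241) - 31/49))² = (308 + ((900 - 126)*(-1/241) - 31*1/49))² = (308 + (774*(-1/241) - 31/49))² = (308 + (-774/241 - 31/49))² = (308 - 45397/11809)² = (3591775/11809)² = 12900847650625/139452481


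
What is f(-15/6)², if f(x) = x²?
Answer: 625/16 ≈ 39.063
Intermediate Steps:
f(-15/6)² = ((-15/6)²)² = ((-15*⅙)²)² = ((-5/2)²)² = (25/4)² = 625/16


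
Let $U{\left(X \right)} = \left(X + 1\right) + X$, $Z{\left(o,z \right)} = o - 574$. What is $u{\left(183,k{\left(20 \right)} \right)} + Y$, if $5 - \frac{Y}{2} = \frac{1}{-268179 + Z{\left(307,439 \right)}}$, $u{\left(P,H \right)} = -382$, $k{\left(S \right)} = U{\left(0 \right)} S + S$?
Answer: $- \frac{49930955}{134223} \approx -372.0$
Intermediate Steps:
$Z{\left(o,z \right)} = -574 + o$
$U{\left(X \right)} = 1 + 2 X$ ($U{\left(X \right)} = \left(1 + X\right) + X = 1 + 2 X$)
$k{\left(S \right)} = 2 S$ ($k{\left(S \right)} = \left(1 + 2 \cdot 0\right) S + S = \left(1 + 0\right) S + S = 1 S + S = S + S = 2 S$)
$Y = \frac{1342231}{134223}$ ($Y = 10 - \frac{2}{-268179 + \left(-574 + 307\right)} = 10 - \frac{2}{-268179 - 267} = 10 - \frac{2}{-268446} = 10 - - \frac{1}{134223} = 10 + \frac{1}{134223} = \frac{1342231}{134223} \approx 10.0$)
$u{\left(183,k{\left(20 \right)} \right)} + Y = -382 + \frac{1342231}{134223} = - \frac{49930955}{134223}$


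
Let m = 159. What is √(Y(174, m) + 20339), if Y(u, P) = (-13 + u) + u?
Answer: √20674 ≈ 143.78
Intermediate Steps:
Y(u, P) = -13 + 2*u
√(Y(174, m) + 20339) = √((-13 + 2*174) + 20339) = √((-13 + 348) + 20339) = √(335 + 20339) = √20674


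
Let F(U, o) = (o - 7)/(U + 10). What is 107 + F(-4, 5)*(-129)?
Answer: 150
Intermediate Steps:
F(U, o) = (-7 + o)/(10 + U)
107 + F(-4, 5)*(-129) = 107 + ((-7 + 5)/(10 - 4))*(-129) = 107 + (-2/6)*(-129) = 107 + ((1/6)*(-2))*(-129) = 107 - 1/3*(-129) = 107 + 43 = 150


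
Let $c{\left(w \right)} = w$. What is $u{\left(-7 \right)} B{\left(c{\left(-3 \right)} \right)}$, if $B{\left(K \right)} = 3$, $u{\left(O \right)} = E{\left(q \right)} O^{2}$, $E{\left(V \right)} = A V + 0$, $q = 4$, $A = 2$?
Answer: $1176$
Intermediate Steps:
$E{\left(V \right)} = 2 V$ ($E{\left(V \right)} = 2 V + 0 = 2 V$)
$u{\left(O \right)} = 8 O^{2}$ ($u{\left(O \right)} = 2 \cdot 4 O^{2} = 8 O^{2}$)
$u{\left(-7 \right)} B{\left(c{\left(-3 \right)} \right)} = 8 \left(-7\right)^{2} \cdot 3 = 8 \cdot 49 \cdot 3 = 392 \cdot 3 = 1176$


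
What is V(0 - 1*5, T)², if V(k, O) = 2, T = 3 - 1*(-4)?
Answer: 4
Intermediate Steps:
T = 7 (T = 3 + 4 = 7)
V(0 - 1*5, T)² = 2² = 4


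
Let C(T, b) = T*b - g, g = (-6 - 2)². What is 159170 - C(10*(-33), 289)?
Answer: 254604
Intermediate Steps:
g = 64 (g = (-8)² = 64)
C(T, b) = -64 + T*b (C(T, b) = T*b - 1*64 = T*b - 64 = -64 + T*b)
159170 - C(10*(-33), 289) = 159170 - (-64 + (10*(-33))*289) = 159170 - (-64 - 330*289) = 159170 - (-64 - 95370) = 159170 - 1*(-95434) = 159170 + 95434 = 254604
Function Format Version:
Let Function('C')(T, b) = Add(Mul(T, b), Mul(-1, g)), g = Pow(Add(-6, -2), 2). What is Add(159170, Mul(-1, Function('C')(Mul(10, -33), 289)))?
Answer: 254604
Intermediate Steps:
g = 64 (g = Pow(-8, 2) = 64)
Function('C')(T, b) = Add(-64, Mul(T, b)) (Function('C')(T, b) = Add(Mul(T, b), Mul(-1, 64)) = Add(Mul(T, b), -64) = Add(-64, Mul(T, b)))
Add(159170, Mul(-1, Function('C')(Mul(10, -33), 289))) = Add(159170, Mul(-1, Add(-64, Mul(Mul(10, -33), 289)))) = Add(159170, Mul(-1, Add(-64, Mul(-330, 289)))) = Add(159170, Mul(-1, Add(-64, -95370))) = Add(159170, Mul(-1, -95434)) = Add(159170, 95434) = 254604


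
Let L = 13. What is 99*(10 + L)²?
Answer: 52371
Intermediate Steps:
99*(10 + L)² = 99*(10 + 13)² = 99*23² = 99*529 = 52371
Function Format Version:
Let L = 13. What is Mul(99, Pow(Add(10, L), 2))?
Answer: 52371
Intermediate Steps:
Mul(99, Pow(Add(10, L), 2)) = Mul(99, Pow(Add(10, 13), 2)) = Mul(99, Pow(23, 2)) = Mul(99, 529) = 52371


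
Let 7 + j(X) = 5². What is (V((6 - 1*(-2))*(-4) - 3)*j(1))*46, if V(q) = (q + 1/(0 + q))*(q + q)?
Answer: 2030256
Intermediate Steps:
j(X) = 18 (j(X) = -7 + 5² = -7 + 25 = 18)
V(q) = 2*q*(q + 1/q) (V(q) = (q + 1/q)*(2*q) = 2*q*(q + 1/q))
(V((6 - 1*(-2))*(-4) - 3)*j(1))*46 = ((2 + 2*((6 - 1*(-2))*(-4) - 3)²)*18)*46 = ((2 + 2*((6 + 2)*(-4) - 3)²)*18)*46 = ((2 + 2*(8*(-4) - 3)²)*18)*46 = ((2 + 2*(-32 - 3)²)*18)*46 = ((2 + 2*(-35)²)*18)*46 = ((2 + 2*1225)*18)*46 = ((2 + 2450)*18)*46 = (2452*18)*46 = 44136*46 = 2030256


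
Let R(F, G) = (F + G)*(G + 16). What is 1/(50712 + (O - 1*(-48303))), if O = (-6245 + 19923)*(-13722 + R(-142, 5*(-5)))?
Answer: -1/167032467 ≈ -5.9869e-9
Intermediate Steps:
R(F, G) = (16 + G)*(F + G) (R(F, G) = (F + G)*(16 + G) = (16 + G)*(F + G))
O = -167131482 (O = (-6245 + 19923)*(-13722 + ((5*(-5))² + 16*(-142) + 16*(5*(-5)) - 710*(-5))) = 13678*(-13722 + ((-25)² - 2272 + 16*(-25) - 142*(-25))) = 13678*(-13722 + (625 - 2272 - 400 + 3550)) = 13678*(-13722 + 1503) = 13678*(-12219) = -167131482)
1/(50712 + (O - 1*(-48303))) = 1/(50712 + (-167131482 - 1*(-48303))) = 1/(50712 + (-167131482 + 48303)) = 1/(50712 - 167083179) = 1/(-167032467) = -1/167032467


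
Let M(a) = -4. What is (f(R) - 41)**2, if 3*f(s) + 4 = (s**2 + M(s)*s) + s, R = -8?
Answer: 169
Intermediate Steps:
f(s) = -4/3 - s + s**2/3 (f(s) = -4/3 + ((s**2 - 4*s) + s)/3 = -4/3 + (s**2 - 3*s)/3 = -4/3 + (-s + s**2/3) = -4/3 - s + s**2/3)
(f(R) - 41)**2 = ((-4/3 - 1*(-8) + (1/3)*(-8)**2) - 41)**2 = ((-4/3 + 8 + (1/3)*64) - 41)**2 = ((-4/3 + 8 + 64/3) - 41)**2 = (28 - 41)**2 = (-13)**2 = 169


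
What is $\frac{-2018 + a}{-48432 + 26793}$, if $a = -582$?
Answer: $\frac{2600}{21639} \approx 0.12015$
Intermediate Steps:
$\frac{-2018 + a}{-48432 + 26793} = \frac{-2018 - 582}{-48432 + 26793} = - \frac{2600}{-21639} = \left(-2600\right) \left(- \frac{1}{21639}\right) = \frac{2600}{21639}$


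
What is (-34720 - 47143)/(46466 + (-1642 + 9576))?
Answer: -81863/54400 ≈ -1.5048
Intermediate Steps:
(-34720 - 47143)/(46466 + (-1642 + 9576)) = -81863/(46466 + 7934) = -81863/54400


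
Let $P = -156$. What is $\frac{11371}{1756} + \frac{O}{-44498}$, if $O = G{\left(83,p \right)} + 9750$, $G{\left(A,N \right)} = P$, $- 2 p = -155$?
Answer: $\frac{244569847}{39069244} \approx 6.2599$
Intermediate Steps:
$p = \frac{155}{2}$ ($p = \left(- \frac{1}{2}\right) \left(-155\right) = \frac{155}{2} \approx 77.5$)
$G{\left(A,N \right)} = -156$
$O = 9594$ ($O = -156 + 9750 = 9594$)
$\frac{11371}{1756} + \frac{O}{-44498} = \frac{11371}{1756} + \frac{9594}{-44498} = 11371 \cdot \frac{1}{1756} + 9594 \left(- \frac{1}{44498}\right) = \frac{11371}{1756} - \frac{4797}{22249} = \frac{244569847}{39069244}$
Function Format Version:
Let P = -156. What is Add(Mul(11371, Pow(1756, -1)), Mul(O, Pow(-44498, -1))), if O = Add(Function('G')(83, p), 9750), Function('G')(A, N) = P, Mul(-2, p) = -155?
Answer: Rational(244569847, 39069244) ≈ 6.2599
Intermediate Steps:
p = Rational(155, 2) (p = Mul(Rational(-1, 2), -155) = Rational(155, 2) ≈ 77.500)
Function('G')(A, N) = -156
O = 9594 (O = Add(-156, 9750) = 9594)
Add(Mul(11371, Pow(1756, -1)), Mul(O, Pow(-44498, -1))) = Add(Mul(11371, Pow(1756, -1)), Mul(9594, Pow(-44498, -1))) = Add(Mul(11371, Rational(1, 1756)), Mul(9594, Rational(-1, 44498))) = Add(Rational(11371, 1756), Rational(-4797, 22249)) = Rational(244569847, 39069244)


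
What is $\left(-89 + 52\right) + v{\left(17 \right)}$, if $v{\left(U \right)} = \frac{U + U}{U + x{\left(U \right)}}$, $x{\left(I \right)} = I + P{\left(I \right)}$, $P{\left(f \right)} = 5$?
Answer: $- \frac{1409}{39} \approx -36.128$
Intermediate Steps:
$x{\left(I \right)} = 5 + I$ ($x{\left(I \right)} = I + 5 = 5 + I$)
$v{\left(U \right)} = \frac{2 U}{5 + 2 U}$ ($v{\left(U \right)} = \frac{U + U}{U + \left(5 + U\right)} = \frac{2 U}{5 + 2 U}$)
$\left(-89 + 52\right) + v{\left(17 \right)} = \left(-89 + 52\right) + 2 \cdot 17 \frac{1}{5 + 2 \cdot 17} = -37 + 2 \cdot 17 \frac{1}{5 + 34} = -37 + 2 \cdot 17 \cdot \frac{1}{39} = -37 + \frac{34}{39} = - \frac{1409}{39}$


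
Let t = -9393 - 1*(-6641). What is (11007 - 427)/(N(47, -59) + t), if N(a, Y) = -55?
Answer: -10580/2807 ≈ -3.7691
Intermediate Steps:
t = -2752 (t = -9393 + 6641 = -2752)
(11007 - 427)/(N(47, -59) + t) = (11007 - 427)/(-55 - 2752) = 10580/(-2807) = 10580*(-1/2807) = -10580/2807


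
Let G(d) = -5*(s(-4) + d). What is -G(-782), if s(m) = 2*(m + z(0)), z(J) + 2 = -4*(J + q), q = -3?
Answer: -3850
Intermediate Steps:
z(J) = 10 - 4*J (z(J) = -2 - 4*(J - 3) = -2 - 4*(-3 + J) = -2 + (12 - 4*J) = 10 - 4*J)
s(m) = 20 + 2*m (s(m) = 2*(m + (10 - 4*0)) = 2*(m + (10 + 0)) = 2*(m + 10) = 2*(10 + m) = 20 + 2*m)
G(d) = -60 - 5*d (G(d) = -5*((20 + 2*(-4)) + d) = -5*((20 - 8) + d) = -5*(12 + d) = -60 - 5*d)
-G(-782) = -(-60 - 5*(-782)) = -(-60 + 3910) = -1*3850 = -3850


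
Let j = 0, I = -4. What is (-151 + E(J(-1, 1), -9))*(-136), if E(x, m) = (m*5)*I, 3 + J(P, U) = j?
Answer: -3944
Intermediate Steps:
J(P, U) = -3 (J(P, U) = -3 + 0 = -3)
E(x, m) = -20*m (E(x, m) = (m*5)*(-4) = (5*m)*(-4) = -20*m)
(-151 + E(J(-1, 1), -9))*(-136) = (-151 - 20*(-9))*(-136) = (-151 + 180)*(-136) = 29*(-136) = -3944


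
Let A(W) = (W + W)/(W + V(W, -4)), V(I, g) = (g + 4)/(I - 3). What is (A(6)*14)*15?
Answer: 420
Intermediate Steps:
V(I, g) = (4 + g)/(-3 + I)
A(W) = 2 (A(W) = (W + W)/(W + (4 - 4)/(-3 + W)) = (2*W)/(W + 0/(-3 + W)) = (2*W)/(W + 0) = (2*W)/W = 2)
(A(6)*14)*15 = (2*14)*15 = 28*15 = 420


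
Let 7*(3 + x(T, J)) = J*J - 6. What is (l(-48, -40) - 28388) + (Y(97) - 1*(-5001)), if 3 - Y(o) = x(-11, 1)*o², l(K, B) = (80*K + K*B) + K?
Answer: 67170/7 ≈ 9595.7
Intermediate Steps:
x(T, J) = -27/7 + J²/7 (x(T, J) = -3 + (J*J - 6)/7 = -3 + (J² - 6)/7 = -3 + (-6 + J²)/7 = -3 + (-6/7 + J²/7) = -27/7 + J²/7)
l(K, B) = 81*K + B*K (l(K, B) = (80*K + B*K) + K = 81*K + B*K)
Y(o) = 3 + 26*o²/7 (Y(o) = 3 - (-27/7 + (⅐)*1²)*o² = 3 - (-27/7 + (⅐)*1)*o² = 3 - (-27/7 + ⅐)*o² = 3 - (-26)*o²/7 = 3 + 26*o²/7)
(l(-48, -40) - 28388) + (Y(97) - 1*(-5001)) = (-48*(81 - 40) - 28388) + ((3 + (26/7)*97²) - 1*(-5001)) = (-48*41 - 28388) + ((3 + (26/7)*9409) + 5001) = (-1968 - 28388) + ((3 + 244634/7) + 5001) = -30356 + (244655/7 + 5001) = -30356 + 279662/7 = 67170/7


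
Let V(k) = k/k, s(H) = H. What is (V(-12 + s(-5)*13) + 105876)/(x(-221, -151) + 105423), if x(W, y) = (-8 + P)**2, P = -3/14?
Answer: 20751892/20676133 ≈ 1.0037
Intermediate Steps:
P = -3/14 (P = -3*1/14 = -3/14 ≈ -0.21429)
x(W, y) = 13225/196 (x(W, y) = (-8 - 3/14)**2 = (-115/14)**2 = 13225/196)
V(k) = 1
(V(-12 + s(-5)*13) + 105876)/(x(-221, -151) + 105423) = (1 + 105876)/(13225/196 + 105423) = 105877/(20676133/196) = 105877*(196/20676133) = 20751892/20676133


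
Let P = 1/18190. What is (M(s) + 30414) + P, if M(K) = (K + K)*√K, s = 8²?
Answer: 571857221/18190 ≈ 31438.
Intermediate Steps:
P = 1/18190 ≈ 5.4975e-5
s = 64
M(K) = 2*K^(3/2) (M(K) = (2*K)*√K = 2*K^(3/2))
(M(s) + 30414) + P = (2*64^(3/2) + 30414) + 1/18190 = (2*512 + 30414) + 1/18190 = (1024 + 30414) + 1/18190 = 31438 + 1/18190 = 571857221/18190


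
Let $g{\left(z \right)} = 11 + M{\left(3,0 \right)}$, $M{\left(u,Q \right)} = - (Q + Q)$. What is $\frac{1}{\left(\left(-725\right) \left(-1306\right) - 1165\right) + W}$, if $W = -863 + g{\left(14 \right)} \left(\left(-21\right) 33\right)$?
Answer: $\frac{1}{937199} \approx 1.067 \cdot 10^{-6}$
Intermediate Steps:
$M{\left(u,Q \right)} = - 2 Q$
$g{\left(z \right)} = 11$ ($g{\left(z \right)} = 11 - 0 = 11 + 0 = 11$)
$W = -8486$ ($W = -863 + 11 \left(\left(-21\right) 33\right) = -863 + 11 \left(-693\right) = -863 - 7623 = -8486$)
$\frac{1}{\left(\left(-725\right) \left(-1306\right) - 1165\right) + W} = \frac{1}{\left(\left(-725\right) \left(-1306\right) - 1165\right) - 8486} = \frac{1}{\left(946850 - 1165\right) - 8486} = \frac{1}{945685 - 8486} = \frac{1}{937199}$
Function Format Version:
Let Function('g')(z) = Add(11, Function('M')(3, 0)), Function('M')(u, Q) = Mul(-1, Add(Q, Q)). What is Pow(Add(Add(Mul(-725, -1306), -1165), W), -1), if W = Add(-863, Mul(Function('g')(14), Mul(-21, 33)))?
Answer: Rational(1, 937199) ≈ 1.0670e-6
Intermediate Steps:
Function('M')(u, Q) = Mul(-2, Q) (Function('M')(u, Q) = Mul(-1, Mul(2, Q)) = Mul(-2, Q))
Function('g')(z) = 11 (Function('g')(z) = Add(11, Mul(-2, 0)) = Add(11, 0) = 11)
W = -8486 (W = Add(-863, Mul(11, Mul(-21, 33))) = Add(-863, Mul(11, -693)) = Add(-863, -7623) = -8486)
Pow(Add(Add(Mul(-725, -1306), -1165), W), -1) = Pow(Add(Add(Mul(-725, -1306), -1165), -8486), -1) = Pow(Add(Add(946850, -1165), -8486), -1) = Pow(Add(945685, -8486), -1) = Pow(937199, -1) = Rational(1, 937199)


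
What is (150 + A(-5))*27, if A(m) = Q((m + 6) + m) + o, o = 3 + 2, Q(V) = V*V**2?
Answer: 2457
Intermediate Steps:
Q(V) = V**3
o = 5
A(m) = 5 + (6 + 2*m)**3 (A(m) = ((m + 6) + m)**3 + 5 = ((6 + m) + m)**3 + 5 = (6 + 2*m)**3 + 5 = 5 + (6 + 2*m)**3)
(150 + A(-5))*27 = (150 + (5 + 8*(3 - 5)**3))*27 = (150 + (5 + 8*(-2)**3))*27 = (150 + (5 + 8*(-8)))*27 = (150 + (5 - 64))*27 = (150 - 59)*27 = 91*27 = 2457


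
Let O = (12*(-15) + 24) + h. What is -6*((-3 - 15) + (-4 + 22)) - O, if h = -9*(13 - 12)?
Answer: 165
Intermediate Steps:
h = -9 (h = -9*1 = -9)
O = -165 (O = (12*(-15) + 24) - 9 = (-180 + 24) - 9 = -156 - 9 = -165)
-6*((-3 - 15) + (-4 + 22)) - O = -6*((-3 - 15) + (-4 + 22)) - 1*(-165) = -6*(-18 + 18) + 165 = -6*0 + 165 = 0 + 165 = 165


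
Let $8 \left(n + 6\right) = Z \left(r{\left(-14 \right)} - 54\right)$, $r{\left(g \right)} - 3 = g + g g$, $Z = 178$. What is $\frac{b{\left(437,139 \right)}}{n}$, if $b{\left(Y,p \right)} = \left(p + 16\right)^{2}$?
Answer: $\frac{19220}{2327} \approx 8.2596$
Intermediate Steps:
$b{\left(Y,p \right)} = \left(16 + p\right)^{2}$
$r{\left(g \right)} = 3 + g + g^{2}$ ($r{\left(g \right)} = 3 + \left(g + g g\right) = 3 + \left(g + g^{2}\right) = 3 + g + g^{2}$)
$n = \frac{11635}{4}$ ($n = -6 + \frac{178 \left(\left(3 - 14 + \left(-14\right)^{2}\right) - 54\right)}{8} = -6 + \frac{178 \left(\left(3 - 14 + 196\right) - 54\right)}{8} = -6 + \frac{178 \left(185 - 54\right)}{8} = -6 + \frac{178 \cdot 131}{8} = -6 + \frac{1}{8} \cdot 23318 = -6 + \frac{11659}{4} = \frac{11635}{4} \approx 2908.8$)
$\frac{b{\left(437,139 \right)}}{n} = \frac{\left(16 + 139\right)^{2}}{\frac{11635}{4}} = 155^{2} \cdot \frac{4}{11635} = 24025 \cdot \frac{4}{11635} = \frac{19220}{2327}$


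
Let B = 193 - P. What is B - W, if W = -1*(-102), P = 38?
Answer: 53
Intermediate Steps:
B = 155 (B = 193 - 1*38 = 193 - 38 = 155)
W = 102
B - W = 155 - 1*102 = 155 - 102 = 53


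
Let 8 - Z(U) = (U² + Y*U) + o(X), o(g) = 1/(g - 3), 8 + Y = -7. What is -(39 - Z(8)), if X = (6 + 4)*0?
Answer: 76/3 ≈ 25.333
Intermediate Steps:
Y = -15 (Y = -8 - 7 = -15)
X = 0 (X = 10*0 = 0)
o(g) = 1/(-3 + g)
Z(U) = 25/3 - U² + 15*U (Z(U) = 8 - ((U² - 15*U) + 1/(-3 + 0)) = 8 - ((U² - 15*U) + 1/(-3)) = 8 - ((U² - 15*U) - ⅓) = 8 - (-⅓ + U² - 15*U) = 8 + (⅓ - U² + 15*U) = 25/3 - U² + 15*U)
-(39 - Z(8)) = -(39 - (25/3 - 1*8² + 15*8)) = -(39 - (25/3 - 1*64 + 120)) = -(39 - (25/3 - 64 + 120)) = -(39 - 1*193/3) = -(39 - 193/3) = -1*(-76/3) = 76/3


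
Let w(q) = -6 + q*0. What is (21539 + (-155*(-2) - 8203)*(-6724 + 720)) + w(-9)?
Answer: 47411105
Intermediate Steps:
w(q) = -6 (w(q) = -6 + 0 = -6)
(21539 + (-155*(-2) - 8203)*(-6724 + 720)) + w(-9) = (21539 + (-155*(-2) - 8203)*(-6724 + 720)) - 6 = (21539 + (310 - 8203)*(-6004)) - 6 = (21539 - 7893*(-6004)) - 6 = (21539 + 47389572) - 6 = 47411111 - 6 = 47411105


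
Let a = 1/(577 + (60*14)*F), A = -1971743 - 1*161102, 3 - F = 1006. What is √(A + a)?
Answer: 2*I*√377976400496148837/841943 ≈ 1460.4*I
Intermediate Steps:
F = -1003 (F = 3 - 1*1006 = 3 - 1006 = -1003)
A = -2132845 (A = -1971743 - 161102 = -2132845)
a = -1/841943 (a = 1/(577 + (60*14)*(-1003)) = 1/(577 + 840*(-1003)) = 1/(577 - 842520) = 1/(-841943) = -1/841943 ≈ -1.1877e-6)
√(A + a) = √(-2132845 - 1/841943) = √(-1795733917836/841943) = 2*I*√377976400496148837/841943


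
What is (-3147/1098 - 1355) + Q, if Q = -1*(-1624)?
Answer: 97405/366 ≈ 266.13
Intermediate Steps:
Q = 1624
(-3147/1098 - 1355) + Q = (-3147/1098 - 1355) + 1624 = (-3147*1/1098 - 1355) + 1624 = (-1049/366 - 1355) + 1624 = -496979/366 + 1624 = 97405/366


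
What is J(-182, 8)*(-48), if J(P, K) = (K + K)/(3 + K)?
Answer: -768/11 ≈ -69.818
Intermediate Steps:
J(P, K) = 2*K/(3 + K) (J(P, K) = (2*K)/(3 + K) = 2*K/(3 + K))
J(-182, 8)*(-48) = (2*8/(3 + 8))*(-48) = (2*8/11)*(-48) = (2*8*(1/11))*(-48) = (16/11)*(-48) = -768/11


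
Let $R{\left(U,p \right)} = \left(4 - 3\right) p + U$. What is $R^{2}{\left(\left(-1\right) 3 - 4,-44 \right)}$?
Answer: $2601$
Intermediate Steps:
$R{\left(U,p \right)} = U + p$ ($R{\left(U,p \right)} = \left(4 - 3\right) p + U = 1 p + U = p + U = U + p$)
$R^{2}{\left(\left(-1\right) 3 - 4,-44 \right)} = \left(\left(\left(-1\right) 3 - 4\right) - 44\right)^{2} = \left(\left(-3 - 4\right) - 44\right)^{2} = \left(-7 - 44\right)^{2} = \left(-51\right)^{2} = 2601$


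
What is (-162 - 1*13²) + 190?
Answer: -141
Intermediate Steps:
(-162 - 1*13²) + 190 = (-162 - 1*169) + 190 = (-162 - 169) + 190 = -331 + 190 = -141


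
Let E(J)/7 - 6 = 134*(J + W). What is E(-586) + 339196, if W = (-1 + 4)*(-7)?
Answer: -230128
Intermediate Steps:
W = -21 (W = 3*(-7) = -21)
E(J) = -19656 + 938*J (E(J) = 42 + 7*(134*(J - 21)) = 42 + 7*(134*(-21 + J)) = 42 + 7*(-2814 + 134*J) = 42 + (-19698 + 938*J) = -19656 + 938*J)
E(-586) + 339196 = (-19656 + 938*(-586)) + 339196 = (-19656 - 549668) + 339196 = -569324 + 339196 = -230128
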